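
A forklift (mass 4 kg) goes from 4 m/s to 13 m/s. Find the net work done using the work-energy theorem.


Given: m = 4 kg, v0 = 4 m/s, v = 13 m/s
Using W = (1/2)*m*(v^2 - v0^2)
v^2 = 13^2 = 169
v0^2 = 4^2 = 16
v^2 - v0^2 = 169 - 16 = 153
W = (1/2)*4*153 = 306 J

306 J


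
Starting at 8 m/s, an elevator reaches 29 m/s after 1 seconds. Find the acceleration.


Given: initial velocity v0 = 8 m/s, final velocity v = 29 m/s, time t = 1 s
Using a = (v - v0) / t
a = (29 - 8) / 1
a = 21 / 1
a = 21 m/s^2

21 m/s^2


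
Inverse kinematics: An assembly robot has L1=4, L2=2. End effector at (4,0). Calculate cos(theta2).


Given: L1 = 4, L2 = 2, target (x, y) = (4, 0)
Using cos(theta2) = (x^2 + y^2 - L1^2 - L2^2) / (2*L1*L2)
x^2 + y^2 = 4^2 + 0 = 16
L1^2 + L2^2 = 16 + 4 = 20
Numerator = 16 - 20 = -4
Denominator = 2*4*2 = 16
cos(theta2) = -4/16 = -1/4

-1/4


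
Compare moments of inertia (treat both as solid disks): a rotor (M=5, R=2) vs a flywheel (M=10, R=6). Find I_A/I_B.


Given: M1=5 kg, R1=2 m, M2=10 kg, R2=6 m
For a disk: I = (1/2)*M*R^2, so I_A/I_B = (M1*R1^2)/(M2*R2^2)
M1*R1^2 = 5*4 = 20
M2*R2^2 = 10*36 = 360
I_A/I_B = 20/360 = 1/18

1/18


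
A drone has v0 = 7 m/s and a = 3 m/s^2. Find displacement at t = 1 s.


Given: v0 = 7 m/s, a = 3 m/s^2, t = 1 s
Using s = v0*t + (1/2)*a*t^2
s = 7*1 + (1/2)*3*1^2
s = 7 + (1/2)*3
s = 7 + 3/2
s = 17/2

17/2 m


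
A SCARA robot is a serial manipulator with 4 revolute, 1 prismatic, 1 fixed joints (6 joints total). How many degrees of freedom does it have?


Given: serial robot with 4 revolute, 1 prismatic, 1 fixed joints
DOF contribution per joint type: revolute=1, prismatic=1, spherical=3, fixed=0
DOF = 4*1 + 1*1 + 1*0
DOF = 5

5


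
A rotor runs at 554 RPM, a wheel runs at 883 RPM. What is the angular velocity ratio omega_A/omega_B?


Given: RPM_A = 554, RPM_B = 883
omega = 2*pi*RPM/60, so omega_A/omega_B = RPM_A / RPM_B
omega_A/omega_B = 554 / 883
omega_A/omega_B = 554/883

554/883


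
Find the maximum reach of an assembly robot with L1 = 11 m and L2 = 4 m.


Given: L1 = 11 m, L2 = 4 m
For a 2-link planar arm, max reach = L1 + L2 (fully extended)
Max reach = 11 + 4
Max reach = 15 m

15 m


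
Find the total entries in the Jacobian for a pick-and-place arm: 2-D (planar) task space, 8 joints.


Given: task space dimension = 2, joints = 8
Jacobian is a 2 x 8 matrix
Total entries = rows * columns
Total = 2 * 8
Total = 16

16


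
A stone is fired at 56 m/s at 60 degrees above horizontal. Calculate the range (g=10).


Given: v0 = 56 m/s, theta = 60 deg, g = 10 m/s^2
sin(2*60) = sin(120) = sqrt(3)/2
Using R = v0^2 * sin(2*theta) / g
R = 56^2 * (sqrt(3)/2) / 10
R = 3136 * sqrt(3) / 20
R = 784/5*sqrt(3) m

784/5*sqrt(3) m


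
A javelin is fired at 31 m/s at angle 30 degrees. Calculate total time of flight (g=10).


Given: v0 = 31 m/s, theta = 30 deg, g = 10 m/s^2
sin(30) = 1/2
Using T = 2*v0*sin(theta) / g
T = 2*31*1/2 / 10
T = 31 / 10
T = 31/10 s

31/10 s


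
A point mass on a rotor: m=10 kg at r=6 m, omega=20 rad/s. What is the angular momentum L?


Given: m = 10 kg, r = 6 m, omega = 20 rad/s
For a point mass: I = m*r^2
I = 10*6^2 = 10*36 = 360
L = I*omega = 360*20
L = 7200 kg*m^2/s

7200 kg*m^2/s


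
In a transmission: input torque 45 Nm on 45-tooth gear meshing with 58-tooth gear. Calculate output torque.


Given: N1 = 45, N2 = 58, T1 = 45 Nm
Using T2/T1 = N2/N1
T2 = T1 * N2 / N1
T2 = 45 * 58 / 45
T2 = 2610 / 45
T2 = 58 Nm

58 Nm


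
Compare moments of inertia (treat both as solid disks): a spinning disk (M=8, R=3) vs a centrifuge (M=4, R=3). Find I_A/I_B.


Given: M1=8 kg, R1=3 m, M2=4 kg, R2=3 m
For a disk: I = (1/2)*M*R^2, so I_A/I_B = (M1*R1^2)/(M2*R2^2)
M1*R1^2 = 8*9 = 72
M2*R2^2 = 4*9 = 36
I_A/I_B = 72/36 = 2

2


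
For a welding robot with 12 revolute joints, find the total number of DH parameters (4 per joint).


Given: 12 joints, 4 DH parameters per joint (d, theta, a, alpha)
Total DH parameters = number_of_joints * 4
Total = 12 * 4
Total = 48

48


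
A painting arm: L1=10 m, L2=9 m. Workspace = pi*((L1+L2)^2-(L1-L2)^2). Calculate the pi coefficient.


Given: L1 = 10, L2 = 9
(L1+L2)^2 = (19)^2 = 361
(L1-L2)^2 = (1)^2 = 1
Difference = 361 - 1 = 360
This equals 4*L1*L2 = 4*10*9 = 360
Workspace area = 360*pi

360


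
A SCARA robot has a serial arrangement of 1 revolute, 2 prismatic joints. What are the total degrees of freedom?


Given: serial robot with 1 revolute, 2 prismatic joints
DOF contribution per joint type: revolute=1, prismatic=1, spherical=3, fixed=0
DOF = 1*1 + 2*1
DOF = 3

3


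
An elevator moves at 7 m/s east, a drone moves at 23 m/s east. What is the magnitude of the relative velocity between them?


Given: v_A = 7 m/s east, v_B = 23 m/s east
Both move in the same direction; relative speed = |v_A - v_B|
|7 - 23| = |-16|
= 16 m/s

16 m/s


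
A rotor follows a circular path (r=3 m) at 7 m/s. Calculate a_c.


Given: v = 7 m/s, r = 3 m
Using a_c = v^2 / r
a_c = 7^2 / 3
a_c = 49 / 3
a_c = 49/3 m/s^2

49/3 m/s^2


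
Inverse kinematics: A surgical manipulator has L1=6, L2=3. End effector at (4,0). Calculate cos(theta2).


Given: L1 = 6, L2 = 3, target (x, y) = (4, 0)
Using cos(theta2) = (x^2 + y^2 - L1^2 - L2^2) / (2*L1*L2)
x^2 + y^2 = 4^2 + 0 = 16
L1^2 + L2^2 = 36 + 9 = 45
Numerator = 16 - 45 = -29
Denominator = 2*6*3 = 36
cos(theta2) = -29/36 = -29/36

-29/36


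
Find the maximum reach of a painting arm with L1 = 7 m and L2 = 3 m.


Given: L1 = 7 m, L2 = 3 m
For a 2-link planar arm, max reach = L1 + L2 (fully extended)
Max reach = 7 + 3
Max reach = 10 m

10 m


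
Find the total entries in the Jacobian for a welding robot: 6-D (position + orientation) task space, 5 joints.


Given: task space dimension = 6, joints = 5
Jacobian is a 6 x 5 matrix
Total entries = rows * columns
Total = 6 * 5
Total = 30

30


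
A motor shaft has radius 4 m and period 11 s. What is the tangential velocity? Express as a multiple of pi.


Given: radius r = 4 m, period T = 11 s
Using v = 2*pi*r / T
v = 2*pi*4 / 11
v = 8*pi / 11
v = 8/11*pi m/s

8/11*pi m/s


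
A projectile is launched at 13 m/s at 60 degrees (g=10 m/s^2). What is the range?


Given: v0 = 13 m/s, theta = 60 deg, g = 10 m/s^2
sin(2*60) = sin(120) = sqrt(3)/2
Using R = v0^2 * sin(2*theta) / g
R = 13^2 * (sqrt(3)/2) / 10
R = 169 * sqrt(3) / 20
R = 169/20*sqrt(3) m

169/20*sqrt(3) m


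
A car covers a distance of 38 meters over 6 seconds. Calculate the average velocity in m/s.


Given: distance d = 38 m, time t = 6 s
Using v = d / t
v = 38 / 6
v = 19/3 m/s

19/3 m/s


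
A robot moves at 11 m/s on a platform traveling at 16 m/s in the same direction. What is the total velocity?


Given: object velocity = 11 m/s, platform velocity = 16 m/s (same direction)
Using classical velocity addition: v_total = v_object + v_platform
v_total = 11 + 16
v_total = 27 m/s

27 m/s


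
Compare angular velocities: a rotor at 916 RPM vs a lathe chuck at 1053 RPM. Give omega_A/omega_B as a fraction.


Given: RPM_A = 916, RPM_B = 1053
omega = 2*pi*RPM/60, so omega_A/omega_B = RPM_A / RPM_B
omega_A/omega_B = 916 / 1053
omega_A/omega_B = 916/1053

916/1053


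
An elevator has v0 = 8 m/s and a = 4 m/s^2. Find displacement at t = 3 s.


Given: v0 = 8 m/s, a = 4 m/s^2, t = 3 s
Using s = v0*t + (1/2)*a*t^2
s = 8*3 + (1/2)*4*3^2
s = 24 + (1/2)*36
s = 24 + 18
s = 42

42 m


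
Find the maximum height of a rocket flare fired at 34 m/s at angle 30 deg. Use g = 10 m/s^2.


Given: v0 = 34 m/s, theta = 30 deg, g = 10 m/s^2
sin^2(30) = 1/4
Using H = v0^2 * sin^2(theta) / (2*g)
H = 34^2 * 1/4 / (2*10)
H = 1156 * 1/4 / 20
H = 289 / 20
H = 289/20 m

289/20 m


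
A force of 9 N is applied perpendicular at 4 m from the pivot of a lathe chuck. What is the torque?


Given: F = 9 N, r = 4 m, angle = 90 deg (perpendicular)
Using tau = F * r * sin(90)
sin(90) = 1
tau = 9 * 4 * 1
tau = 36 Nm

36 Nm


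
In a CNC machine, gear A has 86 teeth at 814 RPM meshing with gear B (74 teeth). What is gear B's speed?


Given: N1 = 86 teeth, w1 = 814 RPM, N2 = 74 teeth
Using N1*w1 = N2*w2
w2 = N1*w1 / N2
w2 = 86*814 / 74
w2 = 70004 / 74
w2 = 946 RPM

946 RPM


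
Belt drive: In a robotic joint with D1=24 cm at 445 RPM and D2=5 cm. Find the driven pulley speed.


Given: D1 = 24 cm, w1 = 445 RPM, D2 = 5 cm
Using D1*w1 = D2*w2
w2 = D1*w1 / D2
w2 = 24*445 / 5
w2 = 10680 / 5
w2 = 2136 RPM

2136 RPM


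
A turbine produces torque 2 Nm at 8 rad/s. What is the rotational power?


Given: tau = 2 Nm, omega = 8 rad/s
Using P = tau * omega
P = 2 * 8
P = 16 W

16 W


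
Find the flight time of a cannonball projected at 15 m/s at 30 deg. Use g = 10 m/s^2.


Given: v0 = 15 m/s, theta = 30 deg, g = 10 m/s^2
sin(30) = 1/2
Using T = 2*v0*sin(theta) / g
T = 2*15*1/2 / 10
T = 15 / 10
T = 3/2 s

3/2 s


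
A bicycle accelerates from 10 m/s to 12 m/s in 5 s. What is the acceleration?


Given: initial velocity v0 = 10 m/s, final velocity v = 12 m/s, time t = 5 s
Using a = (v - v0) / t
a = (12 - 10) / 5
a = 2 / 5
a = 2/5 m/s^2

2/5 m/s^2


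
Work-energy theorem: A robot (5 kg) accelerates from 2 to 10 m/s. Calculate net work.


Given: m = 5 kg, v0 = 2 m/s, v = 10 m/s
Using W = (1/2)*m*(v^2 - v0^2)
v^2 = 10^2 = 100
v0^2 = 2^2 = 4
v^2 - v0^2 = 100 - 4 = 96
W = (1/2)*5*96 = 240 J

240 J


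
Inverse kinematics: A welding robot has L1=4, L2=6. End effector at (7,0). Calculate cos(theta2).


Given: L1 = 4, L2 = 6, target (x, y) = (7, 0)
Using cos(theta2) = (x^2 + y^2 - L1^2 - L2^2) / (2*L1*L2)
x^2 + y^2 = 7^2 + 0 = 49
L1^2 + L2^2 = 16 + 36 = 52
Numerator = 49 - 52 = -3
Denominator = 2*4*6 = 48
cos(theta2) = -3/48 = -1/16

-1/16


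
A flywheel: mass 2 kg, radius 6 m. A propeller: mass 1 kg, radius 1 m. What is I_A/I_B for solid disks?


Given: M1=2 kg, R1=6 m, M2=1 kg, R2=1 m
For a disk: I = (1/2)*M*R^2, so I_A/I_B = (M1*R1^2)/(M2*R2^2)
M1*R1^2 = 2*36 = 72
M2*R2^2 = 1*1 = 1
I_A/I_B = 72/1 = 72

72


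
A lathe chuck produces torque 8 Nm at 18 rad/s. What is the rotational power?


Given: tau = 8 Nm, omega = 18 rad/s
Using P = tau * omega
P = 8 * 18
P = 144 W

144 W


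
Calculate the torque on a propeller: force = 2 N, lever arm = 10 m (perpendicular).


Given: F = 2 N, r = 10 m, angle = 90 deg (perpendicular)
Using tau = F * r * sin(90)
sin(90) = 1
tau = 2 * 10 * 1
tau = 20 Nm

20 Nm


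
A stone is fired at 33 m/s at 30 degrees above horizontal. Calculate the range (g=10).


Given: v0 = 33 m/s, theta = 30 deg, g = 10 m/s^2
sin(2*30) = sin(60) = sqrt(3)/2
Using R = v0^2 * sin(2*theta) / g
R = 33^2 * (sqrt(3)/2) / 10
R = 1089 * sqrt(3) / 20
R = 1089/20*sqrt(3) m

1089/20*sqrt(3) m


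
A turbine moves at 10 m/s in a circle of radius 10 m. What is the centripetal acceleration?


Given: v = 10 m/s, r = 10 m
Using a_c = v^2 / r
a_c = 10^2 / 10
a_c = 100 / 10
a_c = 10 m/s^2

10 m/s^2


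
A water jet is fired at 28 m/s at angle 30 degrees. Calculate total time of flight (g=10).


Given: v0 = 28 m/s, theta = 30 deg, g = 10 m/s^2
sin(30) = 1/2
Using T = 2*v0*sin(theta) / g
T = 2*28*1/2 / 10
T = 28 / 10
T = 14/5 s

14/5 s


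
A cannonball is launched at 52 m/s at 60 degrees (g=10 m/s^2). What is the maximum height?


Given: v0 = 52 m/s, theta = 60 deg, g = 10 m/s^2
sin^2(60) = 3/4
Using H = v0^2 * sin^2(theta) / (2*g)
H = 52^2 * 3/4 / (2*10)
H = 2704 * 3/4 / 20
H = 2028 / 20
H = 507/5 m

507/5 m


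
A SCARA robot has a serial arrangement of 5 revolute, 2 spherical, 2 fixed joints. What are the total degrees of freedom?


Given: serial robot with 5 revolute, 2 spherical, 2 fixed joints
DOF contribution per joint type: revolute=1, prismatic=1, spherical=3, fixed=0
DOF = 5*1 + 2*3 + 2*0
DOF = 11

11


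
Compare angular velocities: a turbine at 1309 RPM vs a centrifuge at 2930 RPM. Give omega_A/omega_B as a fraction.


Given: RPM_A = 1309, RPM_B = 2930
omega = 2*pi*RPM/60, so omega_A/omega_B = RPM_A / RPM_B
omega_A/omega_B = 1309 / 2930
omega_A/omega_B = 1309/2930

1309/2930


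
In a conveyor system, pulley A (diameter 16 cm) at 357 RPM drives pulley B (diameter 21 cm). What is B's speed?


Given: D1 = 16 cm, w1 = 357 RPM, D2 = 21 cm
Using D1*w1 = D2*w2
w2 = D1*w1 / D2
w2 = 16*357 / 21
w2 = 5712 / 21
w2 = 272 RPM

272 RPM


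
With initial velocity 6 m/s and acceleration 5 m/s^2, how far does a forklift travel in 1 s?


Given: v0 = 6 m/s, a = 5 m/s^2, t = 1 s
Using s = v0*t + (1/2)*a*t^2
s = 6*1 + (1/2)*5*1^2
s = 6 + (1/2)*5
s = 6 + 5/2
s = 17/2

17/2 m


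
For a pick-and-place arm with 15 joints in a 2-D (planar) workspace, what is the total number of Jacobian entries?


Given: task space dimension = 2, joints = 15
Jacobian is a 2 x 15 matrix
Total entries = rows * columns
Total = 2 * 15
Total = 30

30


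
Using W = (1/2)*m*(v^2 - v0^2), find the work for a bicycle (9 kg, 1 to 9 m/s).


Given: m = 9 kg, v0 = 1 m/s, v = 9 m/s
Using W = (1/2)*m*(v^2 - v0^2)
v^2 = 9^2 = 81
v0^2 = 1^2 = 1
v^2 - v0^2 = 81 - 1 = 80
W = (1/2)*9*80 = 360 J

360 J


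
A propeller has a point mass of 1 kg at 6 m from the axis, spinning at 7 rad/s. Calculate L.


Given: m = 1 kg, r = 6 m, omega = 7 rad/s
For a point mass: I = m*r^2
I = 1*6^2 = 1*36 = 36
L = I*omega = 36*7
L = 252 kg*m^2/s

252 kg*m^2/s


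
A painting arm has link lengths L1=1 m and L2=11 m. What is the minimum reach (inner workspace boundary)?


Given: L1 = 1 m, L2 = 11 m
For a 2-link planar arm, min reach = |L1 - L2| (second link folded back)
Min reach = |1 - 11|
Min reach = 10 m

10 m


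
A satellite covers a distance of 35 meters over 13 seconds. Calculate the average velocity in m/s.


Given: distance d = 35 m, time t = 13 s
Using v = d / t
v = 35 / 13
v = 35/13 m/s

35/13 m/s


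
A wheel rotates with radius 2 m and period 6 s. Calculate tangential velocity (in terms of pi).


Given: radius r = 2 m, period T = 6 s
Using v = 2*pi*r / T
v = 2*pi*2 / 6
v = 4*pi / 6
v = 2/3*pi m/s

2/3*pi m/s


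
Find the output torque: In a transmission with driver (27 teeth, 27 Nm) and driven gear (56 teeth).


Given: N1 = 27, N2 = 56, T1 = 27 Nm
Using T2/T1 = N2/N1
T2 = T1 * N2 / N1
T2 = 27 * 56 / 27
T2 = 1512 / 27
T2 = 56 Nm

56 Nm


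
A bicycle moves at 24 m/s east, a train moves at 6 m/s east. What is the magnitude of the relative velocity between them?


Given: v_A = 24 m/s east, v_B = 6 m/s east
Both move in the same direction; relative speed = |v_A - v_B|
|24 - 6| = |18|
= 18 m/s

18 m/s


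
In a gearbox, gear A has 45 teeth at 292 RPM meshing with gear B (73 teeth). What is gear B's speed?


Given: N1 = 45 teeth, w1 = 292 RPM, N2 = 73 teeth
Using N1*w1 = N2*w2
w2 = N1*w1 / N2
w2 = 45*292 / 73
w2 = 13140 / 73
w2 = 180 RPM

180 RPM


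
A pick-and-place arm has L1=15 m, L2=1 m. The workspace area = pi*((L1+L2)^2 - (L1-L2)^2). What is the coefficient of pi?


Given: L1 = 15, L2 = 1
(L1+L2)^2 = (16)^2 = 256
(L1-L2)^2 = (14)^2 = 196
Difference = 256 - 196 = 60
This equals 4*L1*L2 = 4*15*1 = 60
Workspace area = 60*pi

60


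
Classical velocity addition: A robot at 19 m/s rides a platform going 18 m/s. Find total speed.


Given: object velocity = 19 m/s, platform velocity = 18 m/s (same direction)
Using classical velocity addition: v_total = v_object + v_platform
v_total = 19 + 18
v_total = 37 m/s

37 m/s


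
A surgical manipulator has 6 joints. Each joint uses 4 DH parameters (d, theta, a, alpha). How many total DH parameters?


Given: 6 joints, 4 DH parameters per joint (d, theta, a, alpha)
Total DH parameters = number_of_joints * 4
Total = 6 * 4
Total = 24

24


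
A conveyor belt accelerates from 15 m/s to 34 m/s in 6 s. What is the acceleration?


Given: initial velocity v0 = 15 m/s, final velocity v = 34 m/s, time t = 6 s
Using a = (v - v0) / t
a = (34 - 15) / 6
a = 19 / 6
a = 19/6 m/s^2

19/6 m/s^2


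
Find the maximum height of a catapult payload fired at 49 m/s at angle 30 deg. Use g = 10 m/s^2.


Given: v0 = 49 m/s, theta = 30 deg, g = 10 m/s^2
sin^2(30) = 1/4
Using H = v0^2 * sin^2(theta) / (2*g)
H = 49^2 * 1/4 / (2*10)
H = 2401 * 1/4 / 20
H = 2401/4 / 20
H = 2401/80 m

2401/80 m


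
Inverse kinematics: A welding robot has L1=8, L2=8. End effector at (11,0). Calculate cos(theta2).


Given: L1 = 8, L2 = 8, target (x, y) = (11, 0)
Using cos(theta2) = (x^2 + y^2 - L1^2 - L2^2) / (2*L1*L2)
x^2 + y^2 = 11^2 + 0 = 121
L1^2 + L2^2 = 64 + 64 = 128
Numerator = 121 - 128 = -7
Denominator = 2*8*8 = 128
cos(theta2) = -7/128 = -7/128

-7/128


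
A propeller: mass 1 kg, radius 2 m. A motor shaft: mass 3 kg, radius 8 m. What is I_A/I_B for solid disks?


Given: M1=1 kg, R1=2 m, M2=3 kg, R2=8 m
For a disk: I = (1/2)*M*R^2, so I_A/I_B = (M1*R1^2)/(M2*R2^2)
M1*R1^2 = 1*4 = 4
M2*R2^2 = 3*64 = 192
I_A/I_B = 4/192 = 1/48

1/48


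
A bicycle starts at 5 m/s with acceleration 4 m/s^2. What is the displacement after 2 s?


Given: v0 = 5 m/s, a = 4 m/s^2, t = 2 s
Using s = v0*t + (1/2)*a*t^2
s = 5*2 + (1/2)*4*2^2
s = 10 + (1/2)*16
s = 10 + 8
s = 18

18 m


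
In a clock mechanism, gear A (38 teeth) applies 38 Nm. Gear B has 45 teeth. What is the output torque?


Given: N1 = 38, N2 = 45, T1 = 38 Nm
Using T2/T1 = N2/N1
T2 = T1 * N2 / N1
T2 = 38 * 45 / 38
T2 = 1710 / 38
T2 = 45 Nm

45 Nm


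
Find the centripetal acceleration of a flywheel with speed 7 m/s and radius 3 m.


Given: v = 7 m/s, r = 3 m
Using a_c = v^2 / r
a_c = 7^2 / 3
a_c = 49 / 3
a_c = 49/3 m/s^2

49/3 m/s^2


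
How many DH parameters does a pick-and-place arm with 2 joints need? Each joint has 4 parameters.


Given: 2 joints, 4 DH parameters per joint (d, theta, a, alpha)
Total DH parameters = number_of_joints * 4
Total = 2 * 4
Total = 8

8


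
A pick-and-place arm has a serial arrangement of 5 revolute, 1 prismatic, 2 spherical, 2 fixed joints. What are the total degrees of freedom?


Given: serial robot with 5 revolute, 1 prismatic, 2 spherical, 2 fixed joints
DOF contribution per joint type: revolute=1, prismatic=1, spherical=3, fixed=0
DOF = 5*1 + 1*1 + 2*3 + 2*0
DOF = 12

12


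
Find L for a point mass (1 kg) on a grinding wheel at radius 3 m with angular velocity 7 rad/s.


Given: m = 1 kg, r = 3 m, omega = 7 rad/s
For a point mass: I = m*r^2
I = 1*3^2 = 1*9 = 9
L = I*omega = 9*7
L = 63 kg*m^2/s

63 kg*m^2/s


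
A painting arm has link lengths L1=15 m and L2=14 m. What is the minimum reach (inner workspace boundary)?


Given: L1 = 15 m, L2 = 14 m
For a 2-link planar arm, min reach = |L1 - L2| (second link folded back)
Min reach = |15 - 14|
Min reach = 1 m

1 m


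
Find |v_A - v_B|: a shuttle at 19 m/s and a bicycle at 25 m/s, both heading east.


Given: v_A = 19 m/s east, v_B = 25 m/s east
Both move in the same direction; relative speed = |v_A - v_B|
|19 - 25| = |-6|
= 6 m/s

6 m/s


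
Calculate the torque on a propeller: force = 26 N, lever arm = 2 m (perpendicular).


Given: F = 26 N, r = 2 m, angle = 90 deg (perpendicular)
Using tau = F * r * sin(90)
sin(90) = 1
tau = 26 * 2 * 1
tau = 52 Nm

52 Nm


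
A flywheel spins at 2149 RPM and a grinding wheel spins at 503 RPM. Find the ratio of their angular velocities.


Given: RPM_A = 2149, RPM_B = 503
omega = 2*pi*RPM/60, so omega_A/omega_B = RPM_A / RPM_B
omega_A/omega_B = 2149 / 503
omega_A/omega_B = 2149/503

2149/503


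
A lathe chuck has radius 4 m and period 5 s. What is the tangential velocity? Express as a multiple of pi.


Given: radius r = 4 m, period T = 5 s
Using v = 2*pi*r / T
v = 2*pi*4 / 5
v = 8*pi / 5
v = 8/5*pi m/s

8/5*pi m/s


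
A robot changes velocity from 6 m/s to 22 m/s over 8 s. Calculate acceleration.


Given: initial velocity v0 = 6 m/s, final velocity v = 22 m/s, time t = 8 s
Using a = (v - v0) / t
a = (22 - 6) / 8
a = 16 / 8
a = 2 m/s^2

2 m/s^2


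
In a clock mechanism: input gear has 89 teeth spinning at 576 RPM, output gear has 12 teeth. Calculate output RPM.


Given: N1 = 89 teeth, w1 = 576 RPM, N2 = 12 teeth
Using N1*w1 = N2*w2
w2 = N1*w1 / N2
w2 = 89*576 / 12
w2 = 51264 / 12
w2 = 4272 RPM

4272 RPM


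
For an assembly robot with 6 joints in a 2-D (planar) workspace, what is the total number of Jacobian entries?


Given: task space dimension = 2, joints = 6
Jacobian is a 2 x 6 matrix
Total entries = rows * columns
Total = 2 * 6
Total = 12

12


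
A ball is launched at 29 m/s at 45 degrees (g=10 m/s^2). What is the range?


Given: v0 = 29 m/s, theta = 45 deg, g = 10 m/s^2
sin(2*45) = sin(90) = 1
Using R = v0^2 * sin(2*theta) / g
R = 29^2 * 1 / 10
R = 841 / 10
R = 841/10 m

841/10 m


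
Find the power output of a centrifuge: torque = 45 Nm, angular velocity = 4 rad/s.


Given: tau = 45 Nm, omega = 4 rad/s
Using P = tau * omega
P = 45 * 4
P = 180 W

180 W


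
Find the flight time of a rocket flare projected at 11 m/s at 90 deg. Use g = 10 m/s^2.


Given: v0 = 11 m/s, theta = 90 deg, g = 10 m/s^2
sin(90) = 1
Using T = 2*v0*sin(theta) / g
T = 2*11*1 / 10
T = 22 / 10
T = 11/5 s

11/5 s


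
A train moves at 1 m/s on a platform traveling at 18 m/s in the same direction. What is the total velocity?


Given: object velocity = 1 m/s, platform velocity = 18 m/s (same direction)
Using classical velocity addition: v_total = v_object + v_platform
v_total = 1 + 18
v_total = 19 m/s

19 m/s


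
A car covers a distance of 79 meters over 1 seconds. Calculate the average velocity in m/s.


Given: distance d = 79 m, time t = 1 s
Using v = d / t
v = 79 / 1
v = 79 m/s

79 m/s


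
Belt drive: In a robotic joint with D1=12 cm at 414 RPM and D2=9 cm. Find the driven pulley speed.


Given: D1 = 12 cm, w1 = 414 RPM, D2 = 9 cm
Using D1*w1 = D2*w2
w2 = D1*w1 / D2
w2 = 12*414 / 9
w2 = 4968 / 9
w2 = 552 RPM

552 RPM


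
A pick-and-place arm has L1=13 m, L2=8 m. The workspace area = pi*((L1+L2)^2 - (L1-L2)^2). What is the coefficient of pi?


Given: L1 = 13, L2 = 8
(L1+L2)^2 = (21)^2 = 441
(L1-L2)^2 = (5)^2 = 25
Difference = 441 - 25 = 416
This equals 4*L1*L2 = 4*13*8 = 416
Workspace area = 416*pi

416


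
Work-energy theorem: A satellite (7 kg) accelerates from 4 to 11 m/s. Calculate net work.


Given: m = 7 kg, v0 = 4 m/s, v = 11 m/s
Using W = (1/2)*m*(v^2 - v0^2)
v^2 = 11^2 = 121
v0^2 = 4^2 = 16
v^2 - v0^2 = 121 - 16 = 105
W = (1/2)*7*105 = 735/2 J

735/2 J


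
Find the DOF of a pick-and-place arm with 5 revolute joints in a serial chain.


Given: serial robot with 5 revolute joints
DOF contribution per joint type: revolute=1, prismatic=1, spherical=3, fixed=0
DOF = 5*1
DOF = 5

5


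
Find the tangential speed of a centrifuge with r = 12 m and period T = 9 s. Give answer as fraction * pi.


Given: radius r = 12 m, period T = 9 s
Using v = 2*pi*r / T
v = 2*pi*12 / 9
v = 24*pi / 9
v = 8/3*pi m/s

8/3*pi m/s


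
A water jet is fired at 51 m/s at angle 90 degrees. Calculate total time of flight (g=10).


Given: v0 = 51 m/s, theta = 90 deg, g = 10 m/s^2
sin(90) = 1
Using T = 2*v0*sin(theta) / g
T = 2*51*1 / 10
T = 102 / 10
T = 51/5 s

51/5 s


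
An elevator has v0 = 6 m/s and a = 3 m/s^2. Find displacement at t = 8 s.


Given: v0 = 6 m/s, a = 3 m/s^2, t = 8 s
Using s = v0*t + (1/2)*a*t^2
s = 6*8 + (1/2)*3*8^2
s = 48 + (1/2)*192
s = 48 + 96
s = 144

144 m


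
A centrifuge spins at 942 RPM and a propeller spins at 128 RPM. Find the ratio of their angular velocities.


Given: RPM_A = 942, RPM_B = 128
omega = 2*pi*RPM/60, so omega_A/omega_B = RPM_A / RPM_B
omega_A/omega_B = 942 / 128
omega_A/omega_B = 471/64

471/64


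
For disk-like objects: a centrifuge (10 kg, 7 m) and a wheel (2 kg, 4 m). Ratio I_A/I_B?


Given: M1=10 kg, R1=7 m, M2=2 kg, R2=4 m
For a disk: I = (1/2)*M*R^2, so I_A/I_B = (M1*R1^2)/(M2*R2^2)
M1*R1^2 = 10*49 = 490
M2*R2^2 = 2*16 = 32
I_A/I_B = 490/32 = 245/16

245/16


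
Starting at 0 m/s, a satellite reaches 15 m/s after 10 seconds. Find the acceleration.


Given: initial velocity v0 = 0 m/s, final velocity v = 15 m/s, time t = 10 s
Using a = (v - v0) / t
a = (15 - 0) / 10
a = 15 / 10
a = 3/2 m/s^2

3/2 m/s^2


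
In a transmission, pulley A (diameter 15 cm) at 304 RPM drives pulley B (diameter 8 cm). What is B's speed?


Given: D1 = 15 cm, w1 = 304 RPM, D2 = 8 cm
Using D1*w1 = D2*w2
w2 = D1*w1 / D2
w2 = 15*304 / 8
w2 = 4560 / 8
w2 = 570 RPM

570 RPM


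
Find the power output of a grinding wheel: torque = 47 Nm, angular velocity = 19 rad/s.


Given: tau = 47 Nm, omega = 19 rad/s
Using P = tau * omega
P = 47 * 19
P = 893 W

893 W


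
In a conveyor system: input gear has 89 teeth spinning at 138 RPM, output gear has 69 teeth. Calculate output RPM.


Given: N1 = 89 teeth, w1 = 138 RPM, N2 = 69 teeth
Using N1*w1 = N2*w2
w2 = N1*w1 / N2
w2 = 89*138 / 69
w2 = 12282 / 69
w2 = 178 RPM

178 RPM


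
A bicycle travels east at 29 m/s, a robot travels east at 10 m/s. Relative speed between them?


Given: v_A = 29 m/s east, v_B = 10 m/s east
Both move in the same direction; relative speed = |v_A - v_B|
|29 - 10| = |19|
= 19 m/s

19 m/s


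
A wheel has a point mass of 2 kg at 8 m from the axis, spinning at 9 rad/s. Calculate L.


Given: m = 2 kg, r = 8 m, omega = 9 rad/s
For a point mass: I = m*r^2
I = 2*8^2 = 2*64 = 128
L = I*omega = 128*9
L = 1152 kg*m^2/s

1152 kg*m^2/s


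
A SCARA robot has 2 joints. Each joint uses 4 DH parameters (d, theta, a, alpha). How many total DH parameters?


Given: 2 joints, 4 DH parameters per joint (d, theta, a, alpha)
Total DH parameters = number_of_joints * 4
Total = 2 * 4
Total = 8

8


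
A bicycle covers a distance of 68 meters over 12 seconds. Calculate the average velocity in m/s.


Given: distance d = 68 m, time t = 12 s
Using v = d / t
v = 68 / 12
v = 17/3 m/s

17/3 m/s


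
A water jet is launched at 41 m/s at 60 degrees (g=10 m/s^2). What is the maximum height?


Given: v0 = 41 m/s, theta = 60 deg, g = 10 m/s^2
sin^2(60) = 3/4
Using H = v0^2 * sin^2(theta) / (2*g)
H = 41^2 * 3/4 / (2*10)
H = 1681 * 3/4 / 20
H = 5043/4 / 20
H = 5043/80 m

5043/80 m


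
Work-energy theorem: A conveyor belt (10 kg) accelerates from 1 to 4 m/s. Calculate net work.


Given: m = 10 kg, v0 = 1 m/s, v = 4 m/s
Using W = (1/2)*m*(v^2 - v0^2)
v^2 = 4^2 = 16
v0^2 = 1^2 = 1
v^2 - v0^2 = 16 - 1 = 15
W = (1/2)*10*15 = 75 J

75 J


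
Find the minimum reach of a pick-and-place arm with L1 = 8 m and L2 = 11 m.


Given: L1 = 8 m, L2 = 11 m
For a 2-link planar arm, min reach = |L1 - L2| (second link folded back)
Min reach = |8 - 11|
Min reach = 3 m

3 m


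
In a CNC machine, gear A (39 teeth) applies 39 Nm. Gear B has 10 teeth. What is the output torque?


Given: N1 = 39, N2 = 10, T1 = 39 Nm
Using T2/T1 = N2/N1
T2 = T1 * N2 / N1
T2 = 39 * 10 / 39
T2 = 390 / 39
T2 = 10 Nm

10 Nm


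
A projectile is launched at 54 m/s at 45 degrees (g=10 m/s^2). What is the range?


Given: v0 = 54 m/s, theta = 45 deg, g = 10 m/s^2
sin(2*45) = sin(90) = 1
Using R = v0^2 * sin(2*theta) / g
R = 54^2 * 1 / 10
R = 2916 / 10
R = 1458/5 m

1458/5 m


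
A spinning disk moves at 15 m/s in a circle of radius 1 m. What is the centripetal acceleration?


Given: v = 15 m/s, r = 1 m
Using a_c = v^2 / r
a_c = 15^2 / 1
a_c = 225 / 1
a_c = 225 m/s^2

225 m/s^2


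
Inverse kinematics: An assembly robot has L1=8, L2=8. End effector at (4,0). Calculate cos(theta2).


Given: L1 = 8, L2 = 8, target (x, y) = (4, 0)
Using cos(theta2) = (x^2 + y^2 - L1^2 - L2^2) / (2*L1*L2)
x^2 + y^2 = 4^2 + 0 = 16
L1^2 + L2^2 = 64 + 64 = 128
Numerator = 16 - 128 = -112
Denominator = 2*8*8 = 128
cos(theta2) = -112/128 = -7/8

-7/8


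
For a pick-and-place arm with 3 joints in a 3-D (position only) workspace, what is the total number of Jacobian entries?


Given: task space dimension = 3, joints = 3
Jacobian is a 3 x 3 matrix
Total entries = rows * columns
Total = 3 * 3
Total = 9

9


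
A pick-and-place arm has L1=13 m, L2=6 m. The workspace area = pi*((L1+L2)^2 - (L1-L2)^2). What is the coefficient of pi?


Given: L1 = 13, L2 = 6
(L1+L2)^2 = (19)^2 = 361
(L1-L2)^2 = (7)^2 = 49
Difference = 361 - 49 = 312
This equals 4*L1*L2 = 4*13*6 = 312
Workspace area = 312*pi

312


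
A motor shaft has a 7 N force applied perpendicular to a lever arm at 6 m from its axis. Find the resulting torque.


Given: F = 7 N, r = 6 m, angle = 90 deg (perpendicular)
Using tau = F * r * sin(90)
sin(90) = 1
tau = 7 * 6 * 1
tau = 42 Nm

42 Nm


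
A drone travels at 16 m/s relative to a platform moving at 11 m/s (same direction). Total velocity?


Given: object velocity = 16 m/s, platform velocity = 11 m/s (same direction)
Using classical velocity addition: v_total = v_object + v_platform
v_total = 16 + 11
v_total = 27 m/s

27 m/s


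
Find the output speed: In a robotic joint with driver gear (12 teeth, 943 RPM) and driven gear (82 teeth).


Given: N1 = 12 teeth, w1 = 943 RPM, N2 = 82 teeth
Using N1*w1 = N2*w2
w2 = N1*w1 / N2
w2 = 12*943 / 82
w2 = 11316 / 82
w2 = 138 RPM

138 RPM


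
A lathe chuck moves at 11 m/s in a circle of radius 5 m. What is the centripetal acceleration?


Given: v = 11 m/s, r = 5 m
Using a_c = v^2 / r
a_c = 11^2 / 5
a_c = 121 / 5
a_c = 121/5 m/s^2

121/5 m/s^2


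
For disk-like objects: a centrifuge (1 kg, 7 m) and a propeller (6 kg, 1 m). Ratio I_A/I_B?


Given: M1=1 kg, R1=7 m, M2=6 kg, R2=1 m
For a disk: I = (1/2)*M*R^2, so I_A/I_B = (M1*R1^2)/(M2*R2^2)
M1*R1^2 = 1*49 = 49
M2*R2^2 = 6*1 = 6
I_A/I_B = 49/6 = 49/6

49/6


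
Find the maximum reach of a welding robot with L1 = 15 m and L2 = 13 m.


Given: L1 = 15 m, L2 = 13 m
For a 2-link planar arm, max reach = L1 + L2 (fully extended)
Max reach = 15 + 13
Max reach = 28 m

28 m


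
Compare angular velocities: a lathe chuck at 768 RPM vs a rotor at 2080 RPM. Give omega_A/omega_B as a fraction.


Given: RPM_A = 768, RPM_B = 2080
omega = 2*pi*RPM/60, so omega_A/omega_B = RPM_A / RPM_B
omega_A/omega_B = 768 / 2080
omega_A/omega_B = 24/65

24/65


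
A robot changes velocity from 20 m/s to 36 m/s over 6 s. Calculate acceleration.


Given: initial velocity v0 = 20 m/s, final velocity v = 36 m/s, time t = 6 s
Using a = (v - v0) / t
a = (36 - 20) / 6
a = 16 / 6
a = 8/3 m/s^2

8/3 m/s^2


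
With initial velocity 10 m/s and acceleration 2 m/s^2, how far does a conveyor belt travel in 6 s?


Given: v0 = 10 m/s, a = 2 m/s^2, t = 6 s
Using s = v0*t + (1/2)*a*t^2
s = 10*6 + (1/2)*2*6^2
s = 60 + (1/2)*72
s = 60 + 36
s = 96

96 m


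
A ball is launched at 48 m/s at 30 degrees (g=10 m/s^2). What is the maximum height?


Given: v0 = 48 m/s, theta = 30 deg, g = 10 m/s^2
sin^2(30) = 1/4
Using H = v0^2 * sin^2(theta) / (2*g)
H = 48^2 * 1/4 / (2*10)
H = 2304 * 1/4 / 20
H = 576 / 20
H = 144/5 m

144/5 m


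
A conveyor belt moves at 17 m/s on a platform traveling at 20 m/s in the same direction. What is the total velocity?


Given: object velocity = 17 m/s, platform velocity = 20 m/s (same direction)
Using classical velocity addition: v_total = v_object + v_platform
v_total = 17 + 20
v_total = 37 m/s

37 m/s


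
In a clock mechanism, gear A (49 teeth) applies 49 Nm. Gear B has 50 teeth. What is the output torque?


Given: N1 = 49, N2 = 50, T1 = 49 Nm
Using T2/T1 = N2/N1
T2 = T1 * N2 / N1
T2 = 49 * 50 / 49
T2 = 2450 / 49
T2 = 50 Nm

50 Nm


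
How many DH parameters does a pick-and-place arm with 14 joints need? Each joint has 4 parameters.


Given: 14 joints, 4 DH parameters per joint (d, theta, a, alpha)
Total DH parameters = number_of_joints * 4
Total = 14 * 4
Total = 56

56


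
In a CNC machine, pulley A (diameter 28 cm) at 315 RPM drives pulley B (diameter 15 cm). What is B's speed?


Given: D1 = 28 cm, w1 = 315 RPM, D2 = 15 cm
Using D1*w1 = D2*w2
w2 = D1*w1 / D2
w2 = 28*315 / 15
w2 = 8820 / 15
w2 = 588 RPM

588 RPM


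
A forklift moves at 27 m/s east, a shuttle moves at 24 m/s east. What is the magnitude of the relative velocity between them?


Given: v_A = 27 m/s east, v_B = 24 m/s east
Both move in the same direction; relative speed = |v_A - v_B|
|27 - 24| = |3|
= 3 m/s

3 m/s


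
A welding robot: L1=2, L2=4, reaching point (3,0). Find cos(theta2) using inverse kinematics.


Given: L1 = 2, L2 = 4, target (x, y) = (3, 0)
Using cos(theta2) = (x^2 + y^2 - L1^2 - L2^2) / (2*L1*L2)
x^2 + y^2 = 3^2 + 0 = 9
L1^2 + L2^2 = 4 + 16 = 20
Numerator = 9 - 20 = -11
Denominator = 2*2*4 = 16
cos(theta2) = -11/16 = -11/16

-11/16


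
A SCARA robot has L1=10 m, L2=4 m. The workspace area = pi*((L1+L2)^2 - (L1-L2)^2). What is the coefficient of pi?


Given: L1 = 10, L2 = 4
(L1+L2)^2 = (14)^2 = 196
(L1-L2)^2 = (6)^2 = 36
Difference = 196 - 36 = 160
This equals 4*L1*L2 = 4*10*4 = 160
Workspace area = 160*pi

160


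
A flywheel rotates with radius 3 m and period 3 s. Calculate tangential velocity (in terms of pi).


Given: radius r = 3 m, period T = 3 s
Using v = 2*pi*r / T
v = 2*pi*3 / 3
v = 6*pi / 3
v = 2*pi m/s

2*pi m/s


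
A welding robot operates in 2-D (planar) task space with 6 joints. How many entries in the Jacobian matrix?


Given: task space dimension = 2, joints = 6
Jacobian is a 2 x 6 matrix
Total entries = rows * columns
Total = 2 * 6
Total = 12

12


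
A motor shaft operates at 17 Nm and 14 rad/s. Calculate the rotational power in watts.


Given: tau = 17 Nm, omega = 14 rad/s
Using P = tau * omega
P = 17 * 14
P = 238 W

238 W


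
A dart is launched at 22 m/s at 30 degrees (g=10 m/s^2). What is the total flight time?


Given: v0 = 22 m/s, theta = 30 deg, g = 10 m/s^2
sin(30) = 1/2
Using T = 2*v0*sin(theta) / g
T = 2*22*1/2 / 10
T = 22 / 10
T = 11/5 s

11/5 s


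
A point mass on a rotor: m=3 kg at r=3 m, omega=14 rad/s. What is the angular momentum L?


Given: m = 3 kg, r = 3 m, omega = 14 rad/s
For a point mass: I = m*r^2
I = 3*3^2 = 3*9 = 27
L = I*omega = 27*14
L = 378 kg*m^2/s

378 kg*m^2/s


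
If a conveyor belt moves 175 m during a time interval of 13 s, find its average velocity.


Given: distance d = 175 m, time t = 13 s
Using v = d / t
v = 175 / 13
v = 175/13 m/s

175/13 m/s


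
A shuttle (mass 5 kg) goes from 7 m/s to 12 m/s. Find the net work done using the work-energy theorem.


Given: m = 5 kg, v0 = 7 m/s, v = 12 m/s
Using W = (1/2)*m*(v^2 - v0^2)
v^2 = 12^2 = 144
v0^2 = 7^2 = 49
v^2 - v0^2 = 144 - 49 = 95
W = (1/2)*5*95 = 475/2 J

475/2 J


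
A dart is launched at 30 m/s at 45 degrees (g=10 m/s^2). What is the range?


Given: v0 = 30 m/s, theta = 45 deg, g = 10 m/s^2
sin(2*45) = sin(90) = 1
Using R = v0^2 * sin(2*theta) / g
R = 30^2 * 1 / 10
R = 900 / 10
R = 90 m

90 m


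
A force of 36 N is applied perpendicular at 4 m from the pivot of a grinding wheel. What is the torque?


Given: F = 36 N, r = 4 m, angle = 90 deg (perpendicular)
Using tau = F * r * sin(90)
sin(90) = 1
tau = 36 * 4 * 1
tau = 144 Nm

144 Nm


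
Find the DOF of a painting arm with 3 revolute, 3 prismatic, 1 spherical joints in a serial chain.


Given: serial robot with 3 revolute, 3 prismatic, 1 spherical joints
DOF contribution per joint type: revolute=1, prismatic=1, spherical=3, fixed=0
DOF = 3*1 + 3*1 + 1*3
DOF = 9

9


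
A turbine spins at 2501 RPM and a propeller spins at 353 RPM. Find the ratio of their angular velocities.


Given: RPM_A = 2501, RPM_B = 353
omega = 2*pi*RPM/60, so omega_A/omega_B = RPM_A / RPM_B
omega_A/omega_B = 2501 / 353
omega_A/omega_B = 2501/353

2501/353


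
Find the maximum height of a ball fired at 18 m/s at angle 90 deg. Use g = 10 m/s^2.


Given: v0 = 18 m/s, theta = 90 deg, g = 10 m/s^2
sin^2(90) = 1
Using H = v0^2 * sin^2(theta) / (2*g)
H = 18^2 * 1 / (2*10)
H = 324 * 1 / 20
H = 324 / 20
H = 81/5 m

81/5 m


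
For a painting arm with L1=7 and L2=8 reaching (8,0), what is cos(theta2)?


Given: L1 = 7, L2 = 8, target (x, y) = (8, 0)
Using cos(theta2) = (x^2 + y^2 - L1^2 - L2^2) / (2*L1*L2)
x^2 + y^2 = 8^2 + 0 = 64
L1^2 + L2^2 = 49 + 64 = 113
Numerator = 64 - 113 = -49
Denominator = 2*7*8 = 112
cos(theta2) = -49/112 = -7/16

-7/16


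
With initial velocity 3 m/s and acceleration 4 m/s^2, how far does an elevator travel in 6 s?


Given: v0 = 3 m/s, a = 4 m/s^2, t = 6 s
Using s = v0*t + (1/2)*a*t^2
s = 3*6 + (1/2)*4*6^2
s = 18 + (1/2)*144
s = 18 + 72
s = 90

90 m


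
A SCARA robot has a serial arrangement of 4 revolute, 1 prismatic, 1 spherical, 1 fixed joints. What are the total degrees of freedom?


Given: serial robot with 4 revolute, 1 prismatic, 1 spherical, 1 fixed joints
DOF contribution per joint type: revolute=1, prismatic=1, spherical=3, fixed=0
DOF = 4*1 + 1*1 + 1*3 + 1*0
DOF = 8

8


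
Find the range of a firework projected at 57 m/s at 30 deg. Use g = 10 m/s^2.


Given: v0 = 57 m/s, theta = 30 deg, g = 10 m/s^2
sin(2*30) = sin(60) = sqrt(3)/2
Using R = v0^2 * sin(2*theta) / g
R = 57^2 * (sqrt(3)/2) / 10
R = 3249 * sqrt(3) / 20
R = 3249/20*sqrt(3) m

3249/20*sqrt(3) m


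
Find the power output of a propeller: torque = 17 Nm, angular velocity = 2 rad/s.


Given: tau = 17 Nm, omega = 2 rad/s
Using P = tau * omega
P = 17 * 2
P = 34 W

34 W


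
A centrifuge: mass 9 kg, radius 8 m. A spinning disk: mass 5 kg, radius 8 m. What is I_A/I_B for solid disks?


Given: M1=9 kg, R1=8 m, M2=5 kg, R2=8 m
For a disk: I = (1/2)*M*R^2, so I_A/I_B = (M1*R1^2)/(M2*R2^2)
M1*R1^2 = 9*64 = 576
M2*R2^2 = 5*64 = 320
I_A/I_B = 576/320 = 9/5

9/5


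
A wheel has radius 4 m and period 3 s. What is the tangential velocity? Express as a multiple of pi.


Given: radius r = 4 m, period T = 3 s
Using v = 2*pi*r / T
v = 2*pi*4 / 3
v = 8*pi / 3
v = 8/3*pi m/s

8/3*pi m/s


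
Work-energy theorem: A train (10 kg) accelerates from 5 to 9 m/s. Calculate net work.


Given: m = 10 kg, v0 = 5 m/s, v = 9 m/s
Using W = (1/2)*m*(v^2 - v0^2)
v^2 = 9^2 = 81
v0^2 = 5^2 = 25
v^2 - v0^2 = 81 - 25 = 56
W = (1/2)*10*56 = 280 J

280 J


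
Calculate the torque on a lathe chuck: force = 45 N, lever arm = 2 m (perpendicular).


Given: F = 45 N, r = 2 m, angle = 90 deg (perpendicular)
Using tau = F * r * sin(90)
sin(90) = 1
tau = 45 * 2 * 1
tau = 90 Nm

90 Nm


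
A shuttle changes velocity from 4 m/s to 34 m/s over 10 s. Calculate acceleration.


Given: initial velocity v0 = 4 m/s, final velocity v = 34 m/s, time t = 10 s
Using a = (v - v0) / t
a = (34 - 4) / 10
a = 30 / 10
a = 3 m/s^2

3 m/s^2


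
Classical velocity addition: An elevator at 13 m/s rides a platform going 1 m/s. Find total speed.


Given: object velocity = 13 m/s, platform velocity = 1 m/s (same direction)
Using classical velocity addition: v_total = v_object + v_platform
v_total = 13 + 1
v_total = 14 m/s

14 m/s


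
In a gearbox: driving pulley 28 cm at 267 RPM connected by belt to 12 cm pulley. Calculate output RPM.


Given: D1 = 28 cm, w1 = 267 RPM, D2 = 12 cm
Using D1*w1 = D2*w2
w2 = D1*w1 / D2
w2 = 28*267 / 12
w2 = 7476 / 12
w2 = 623 RPM

623 RPM


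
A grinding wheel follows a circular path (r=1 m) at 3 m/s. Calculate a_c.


Given: v = 3 m/s, r = 1 m
Using a_c = v^2 / r
a_c = 3^2 / 1
a_c = 9 / 1
a_c = 9 m/s^2

9 m/s^2


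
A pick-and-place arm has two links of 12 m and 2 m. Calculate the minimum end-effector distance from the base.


Given: L1 = 12 m, L2 = 2 m
For a 2-link planar arm, min reach = |L1 - L2| (second link folded back)
Min reach = |12 - 2|
Min reach = 10 m

10 m


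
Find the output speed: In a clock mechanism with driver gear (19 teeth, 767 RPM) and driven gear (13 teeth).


Given: N1 = 19 teeth, w1 = 767 RPM, N2 = 13 teeth
Using N1*w1 = N2*w2
w2 = N1*w1 / N2
w2 = 19*767 / 13
w2 = 14573 / 13
w2 = 1121 RPM

1121 RPM


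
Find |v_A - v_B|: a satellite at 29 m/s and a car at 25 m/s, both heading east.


Given: v_A = 29 m/s east, v_B = 25 m/s east
Both move in the same direction; relative speed = |v_A - v_B|
|29 - 25| = |4|
= 4 m/s

4 m/s


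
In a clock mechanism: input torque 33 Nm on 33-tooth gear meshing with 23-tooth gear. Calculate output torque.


Given: N1 = 33, N2 = 23, T1 = 33 Nm
Using T2/T1 = N2/N1
T2 = T1 * N2 / N1
T2 = 33 * 23 / 33
T2 = 759 / 33
T2 = 23 Nm

23 Nm
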